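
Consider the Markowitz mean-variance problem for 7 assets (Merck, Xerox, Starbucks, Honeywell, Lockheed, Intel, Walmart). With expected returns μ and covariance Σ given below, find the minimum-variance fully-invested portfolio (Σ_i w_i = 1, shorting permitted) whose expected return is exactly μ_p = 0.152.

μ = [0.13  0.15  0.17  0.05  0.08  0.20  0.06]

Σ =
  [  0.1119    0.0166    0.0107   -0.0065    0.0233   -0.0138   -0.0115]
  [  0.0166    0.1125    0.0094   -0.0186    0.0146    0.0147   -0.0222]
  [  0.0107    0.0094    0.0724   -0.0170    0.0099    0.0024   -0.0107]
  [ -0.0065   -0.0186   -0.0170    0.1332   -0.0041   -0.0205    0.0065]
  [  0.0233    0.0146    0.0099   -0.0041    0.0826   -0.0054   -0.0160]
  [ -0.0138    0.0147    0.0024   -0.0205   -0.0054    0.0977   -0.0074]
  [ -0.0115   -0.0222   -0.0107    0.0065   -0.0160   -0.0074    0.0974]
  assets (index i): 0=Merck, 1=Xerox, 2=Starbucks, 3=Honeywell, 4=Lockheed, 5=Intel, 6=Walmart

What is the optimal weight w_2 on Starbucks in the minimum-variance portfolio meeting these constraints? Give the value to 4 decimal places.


0.2893

p=Σ⁻¹μ = [1.1545  1.0523  2.3673  1.1984  0.6728  2.3932  1.4646]
q=Σ⁻¹𝟙 = [8.1166  8.5407  14.9664  12.7327  11.3585  14.3101  16.9194]
a=μᵀp=1.390634  b=𝟙ᵀp=10.303065  c=𝟙ᵀq=86.944499  D=ac−b²=14.754820
λ₁=(c·0.152−b)/D = (86.944499·0.152−10.303065)/14.754820 = 0.197393
λ₂=(a−b·0.152)/D = (1.390634−10.303065·0.152)/14.754820 = -0.011890
w* = 0.197393·p + -0.011890·q:
  w_0 = 0.197393·1.1545 + -0.011890·8.1166 = 0.1314  (Merck)
  w_1 = 0.197393·1.0523 + -0.011890·8.5407 = 0.1062  (Xerox)
  w_2 = 0.197393·2.3673 + -0.011890·14.9664 = 0.2893  (Starbucks)
  w_3 = 0.197393·1.1984 + -0.011890·12.7327 = 0.0852  (Honeywell)
  w_4 = 0.197393·0.6728 + -0.011890·11.3585 = -0.0022  (Lockheed)
  w_5 = 0.197393·2.3932 + -0.011890·14.3101 = 0.3023  (Intel)
  w_6 = 0.197393·1.4646 + -0.011890·16.9194 = 0.0879  (Walmart)
Σw_i=1.0000  μᵀw=0.1520
σ²=wᵀΣw=λ₁·μ_p+λ₂ = 0.197393·0.152 + -0.011890 = 0.018114 ≈ 0.0181


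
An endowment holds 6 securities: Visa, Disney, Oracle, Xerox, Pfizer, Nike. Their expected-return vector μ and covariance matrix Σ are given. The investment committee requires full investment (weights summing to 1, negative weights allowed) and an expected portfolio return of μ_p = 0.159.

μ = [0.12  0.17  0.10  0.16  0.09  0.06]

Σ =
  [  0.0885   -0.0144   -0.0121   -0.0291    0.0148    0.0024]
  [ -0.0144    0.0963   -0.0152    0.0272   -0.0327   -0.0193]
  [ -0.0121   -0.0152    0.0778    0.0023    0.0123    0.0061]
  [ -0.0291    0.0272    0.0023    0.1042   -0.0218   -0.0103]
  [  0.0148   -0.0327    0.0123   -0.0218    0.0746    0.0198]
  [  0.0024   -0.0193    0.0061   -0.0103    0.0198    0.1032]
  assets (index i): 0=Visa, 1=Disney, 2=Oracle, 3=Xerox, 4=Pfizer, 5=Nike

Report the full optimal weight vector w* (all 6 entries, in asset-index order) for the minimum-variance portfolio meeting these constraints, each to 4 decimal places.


x=Σ⁻¹μ = [2.3089  2.6634  1.7336  1.9381  2.0019  0.7327]
y=Σ⁻¹𝟙 = [17.9812  19.4842  15.5453  13.7769  17.1661  10.0783]
a=μᵀx=1.437428  b=𝟙ᵀx=11.378534  c=𝟙ᵀy=94.031939  D=ac−b²=5.693125
λ₁=(c·0.159−b)/D = (94.031939·0.159−11.378534)/5.693125 = 0.627519
λ₂=(a−b·0.159)/D = (1.437428−11.378534·0.159)/5.693125 = -0.065300
w* = 0.627519·x + -0.065300·y:
  w_0 = 0.627519·2.3089 + -0.065300·17.9812 = 0.2747  (Visa)
  w_1 = 0.627519·2.6634 + -0.065300·19.4842 = 0.3990  (Disney)
  w_2 = 0.627519·1.7336 + -0.065300·15.5453 = 0.0727  (Oracle)
  w_3 = 0.627519·1.9381 + -0.065300·13.7769 = 0.3165  (Xerox)
  w_4 = 0.627519·2.0019 + -0.065300·17.1661 = 0.1353  (Pfizer)
  w_5 = 0.627519·0.7327 + -0.065300·10.0783 = -0.1983  (Nike)
Σw_i=1.0000  μᵀw=0.1590
σ²=wᵀΣw=λ₁·μ_p+λ₂ = 0.627519·0.159 + -0.065300 = 0.034476 ≈ 0.0345

0.2747  0.3990  0.0727  0.3165  0.1353  -0.1983


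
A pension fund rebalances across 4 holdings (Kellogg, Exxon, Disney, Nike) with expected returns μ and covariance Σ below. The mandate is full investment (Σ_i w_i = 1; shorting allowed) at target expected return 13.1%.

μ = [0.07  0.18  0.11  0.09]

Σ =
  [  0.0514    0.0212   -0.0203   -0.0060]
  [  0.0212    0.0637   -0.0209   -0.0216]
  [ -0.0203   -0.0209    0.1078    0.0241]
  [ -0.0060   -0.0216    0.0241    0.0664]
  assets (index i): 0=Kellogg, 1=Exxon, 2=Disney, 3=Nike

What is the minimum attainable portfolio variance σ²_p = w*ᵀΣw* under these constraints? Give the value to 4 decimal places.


0.0161

u=Σ⁻¹μ = [0.5888  3.8133  1.3913  2.1441]
v=Σ⁻¹𝟙 = [18.2806  20.0378  12.4179  18.7233]
a=μᵀu=1.073624  b=𝟙ᵀu=7.937525  c=𝟙ᵀv=69.459690  D=ac−b²=11.569279
λ₁=(c·0.131−b)/D = (69.459690·0.131−7.937525)/11.569279 = 0.100412
λ₂=(a−b·0.131)/D = (1.073624−7.937525·0.131)/11.569279 = 0.002922
w* = 0.100412·u + 0.002922·v:
  w_0 = 0.100412·0.5888 + 0.002922·18.2806 = 0.1125  (Kellogg)
  w_1 = 0.100412·3.8133 + 0.002922·20.0378 = 0.4415  (Exxon)
  w_2 = 0.100412·1.3913 + 0.002922·12.4179 = 0.1760  (Disney)
  w_3 = 0.100412·2.1441 + 0.002922·18.7233 = 0.2700  (Nike)
Σw_i=1.0000  μᵀw=0.1310
σ²=wᵀΣw=λ₁·μ_p+λ₂ = 0.100412·0.131 + 0.002922 = 0.016076 ≈ 0.0161


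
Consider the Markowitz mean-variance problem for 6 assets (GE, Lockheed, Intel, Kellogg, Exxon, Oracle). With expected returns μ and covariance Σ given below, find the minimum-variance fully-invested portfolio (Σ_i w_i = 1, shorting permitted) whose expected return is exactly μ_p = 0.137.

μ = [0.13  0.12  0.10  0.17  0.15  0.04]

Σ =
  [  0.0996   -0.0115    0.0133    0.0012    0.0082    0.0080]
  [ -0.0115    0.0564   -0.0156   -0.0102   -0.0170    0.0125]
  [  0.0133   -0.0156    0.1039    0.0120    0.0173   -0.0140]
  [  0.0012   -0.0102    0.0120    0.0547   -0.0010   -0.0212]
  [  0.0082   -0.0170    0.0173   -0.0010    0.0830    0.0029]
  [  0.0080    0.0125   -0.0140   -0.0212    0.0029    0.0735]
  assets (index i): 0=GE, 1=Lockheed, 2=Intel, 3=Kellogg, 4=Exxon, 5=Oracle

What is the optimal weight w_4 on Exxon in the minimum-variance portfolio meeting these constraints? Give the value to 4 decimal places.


0.1848

x=Σ⁻¹μ = [1.3424  3.8045  0.6317  4.0603  2.3379  0.9503]
y=Σ⁻¹𝟙 = [9.0914  27.8512  9.2637  28.1743  14.6624  17.1918]
a=μᵀx=1.773166  b=𝟙ᵀx=13.127058  c=𝟙ᵀy=106.234763  D=ac−b²=16.052226
λ₁=(c·0.137−b)/D = (106.234763·0.137−13.127058)/16.052226 = 0.088904
λ₂=(a−b·0.137)/D = (1.773166−13.127058·0.137)/16.052226 = -0.001572
w* = 0.088904·x + -0.001572·y:
  w_0 = 0.088904·1.3424 + -0.001572·9.0914 = 0.1051  (GE)
  w_1 = 0.088904·3.8045 + -0.001572·27.8512 = 0.2944  (Lockheed)
  w_2 = 0.088904·0.6317 + -0.001572·9.2637 = 0.0416  (Intel)
  w_3 = 0.088904·4.0603 + -0.001572·28.1743 = 0.3167  (Kellogg)
  w_4 = 0.088904·2.3379 + -0.001572·14.6624 = 0.1848  (Exxon)
  w_5 = 0.088904·0.9503 + -0.001572·17.1918 = 0.0575  (Oracle)
Σw_i=1.0000  μᵀw=0.1370
σ²=wᵀΣw=λ₁·μ_p+λ₂ = 0.088904·0.137 + -0.001572 = 0.010607 ≈ 0.0106


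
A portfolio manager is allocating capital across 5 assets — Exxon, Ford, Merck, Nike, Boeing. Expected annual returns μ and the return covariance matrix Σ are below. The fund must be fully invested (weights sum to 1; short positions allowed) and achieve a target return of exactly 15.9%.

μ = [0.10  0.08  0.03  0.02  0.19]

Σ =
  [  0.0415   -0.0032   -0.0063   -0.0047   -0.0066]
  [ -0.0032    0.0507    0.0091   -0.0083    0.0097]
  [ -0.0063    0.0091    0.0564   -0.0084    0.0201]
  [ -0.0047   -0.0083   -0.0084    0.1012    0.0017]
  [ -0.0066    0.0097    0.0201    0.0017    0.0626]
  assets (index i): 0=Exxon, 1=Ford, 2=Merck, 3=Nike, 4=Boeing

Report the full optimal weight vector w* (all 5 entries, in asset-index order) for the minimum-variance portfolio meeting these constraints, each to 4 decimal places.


p=Σ⁻¹μ = [3.0012  1.2771  -0.4602  0.3483  3.2920]
q=Σ⁻¹𝟙 = [31.3528  19.0132  16.4614  14.0841  10.6659]
a=μᵀp=1.020931  b=𝟙ᵀp=7.458368  c=𝟙ᵀq=91.577345  D=ac−b²=37.866855
λ₁=(c·0.159−b)/D = (91.577345·0.159−7.458368)/37.866855 = 0.187563
λ₂=(a−b·0.159)/D = (1.020931−7.458368·0.159)/37.866855 = -0.004356
w* = 0.187563·p + -0.004356·q:
  w_0 = 0.187563·3.0012 + -0.004356·31.3528 = 0.4263  (Exxon)
  w_1 = 0.187563·1.2771 + -0.004356·19.0132 = 0.1567  (Ford)
  w_2 = 0.187563·-0.4602 + -0.004356·16.4614 = -0.1580  (Merck)
  w_3 = 0.187563·0.3483 + -0.004356·14.0841 = 0.0040  (Nike)
  w_4 = 0.187563·3.2920 + -0.004356·10.6659 = 0.5710  (Boeing)
Σw_i=1.0000  μᵀw=0.1590
σ²=wᵀΣw=λ₁·μ_p+λ₂ = 0.187563·0.159 + -0.004356 = 0.025467 ≈ 0.0255

0.4263  0.1567  -0.1580  0.0040  0.5710


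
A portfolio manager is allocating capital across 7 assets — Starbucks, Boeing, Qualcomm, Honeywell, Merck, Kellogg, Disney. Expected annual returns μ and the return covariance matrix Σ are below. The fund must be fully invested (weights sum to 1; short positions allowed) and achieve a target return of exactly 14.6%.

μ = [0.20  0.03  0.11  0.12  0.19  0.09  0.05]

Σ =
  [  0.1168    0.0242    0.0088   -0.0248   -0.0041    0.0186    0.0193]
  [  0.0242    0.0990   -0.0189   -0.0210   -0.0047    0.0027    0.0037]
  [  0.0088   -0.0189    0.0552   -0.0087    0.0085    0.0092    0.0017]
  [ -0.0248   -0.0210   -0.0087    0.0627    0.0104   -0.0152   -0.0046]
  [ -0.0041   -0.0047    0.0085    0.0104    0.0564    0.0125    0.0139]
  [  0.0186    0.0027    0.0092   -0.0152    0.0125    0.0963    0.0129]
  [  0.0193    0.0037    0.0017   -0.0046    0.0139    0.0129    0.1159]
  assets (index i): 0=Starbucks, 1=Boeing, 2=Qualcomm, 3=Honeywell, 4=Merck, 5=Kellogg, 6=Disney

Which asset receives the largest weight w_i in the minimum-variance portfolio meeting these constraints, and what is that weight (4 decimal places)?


x=Σ⁻¹μ = [2.0591  0.9256  1.9595  2.9583  2.7072  0.4700  -0.2293]
y=Σ⁻¹𝟙 = [6.8023  19.6421  25.7586  30.2929  6.9239  9.1588  5.8430]
a=μᵀx=1.555329  b=𝟙ᵀx=10.850317  c=𝟙ᵀy=104.421682  D=ac−b²=44.680656
λ₁=(c·0.146−b)/D = (104.421682·0.146−10.850317)/44.680656 = 0.098370
λ₂=(a−b·0.146)/D = (1.555329−10.850317·0.146)/44.680656 = -0.000645
w* = 0.098370·x + -0.000645·y:
  w_0 = 0.098370·2.0591 + -0.000645·6.8023 = 0.1982  (Starbucks)
  w_1 = 0.098370·0.9256 + -0.000645·19.6421 = 0.0784  (Boeing)
  w_2 = 0.098370·1.9595 + -0.000645·25.7586 = 0.1761  (Qualcomm)
  w_3 = 0.098370·2.9583 + -0.000645·30.2929 = 0.2715  (Honeywell)
  w_4 = 0.098370·2.7072 + -0.000645·6.9239 = 0.2618  (Merck)
  w_5 = 0.098370·0.4700 + -0.000645·9.1588 = 0.0403  (Kellogg)
  w_6 = 0.098370·-0.2293 + -0.000645·5.8430 = -0.0263  (Disney)
Σw_i=1.0000  μᵀw=0.1460
σ²=wᵀΣw=λ₁·μ_p+λ₂ = 0.098370·0.146 + -0.000645 = 0.013717 ≈ 0.0137

Honeywell (0.2715)


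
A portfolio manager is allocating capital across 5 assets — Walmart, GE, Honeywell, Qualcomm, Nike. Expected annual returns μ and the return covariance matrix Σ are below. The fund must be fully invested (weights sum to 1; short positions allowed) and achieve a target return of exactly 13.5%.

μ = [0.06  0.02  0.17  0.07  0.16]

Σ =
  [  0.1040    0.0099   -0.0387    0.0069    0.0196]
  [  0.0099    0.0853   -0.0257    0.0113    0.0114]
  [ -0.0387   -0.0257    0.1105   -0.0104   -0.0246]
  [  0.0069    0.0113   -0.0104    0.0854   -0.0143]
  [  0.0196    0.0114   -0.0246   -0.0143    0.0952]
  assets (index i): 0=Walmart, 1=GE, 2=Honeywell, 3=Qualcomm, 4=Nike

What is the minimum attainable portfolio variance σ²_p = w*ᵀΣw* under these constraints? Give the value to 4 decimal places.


p=Σ⁻¹μ = [0.9861  0.4177  2.6276  1.3925  2.3158]
q=Σ⁻¹𝟙 = [12.6223  12.8557  20.8424  13.8429  13.8311]
a=μᵀp=0.982206  b=𝟙ᵀp=7.739651  c=𝟙ᵀq=73.994483  D=ac−b²=12.775595
λ₁=(c·0.135−b)/D = (73.994483·0.135−7.739651)/12.775595 = 0.176086
λ₂=(a−b·0.135)/D = (0.982206−7.739651·0.135)/12.775595 = -0.004904
w* = 0.176086·p + -0.004904·q:
  w_0 = 0.176086·0.9861 + -0.004904·12.6223 = 0.1117  (Walmart)
  w_1 = 0.176086·0.4177 + -0.004904·12.8557 = 0.0105  (GE)
  w_2 = 0.176086·2.6276 + -0.004904·20.8424 = 0.3605  (Honeywell)
  w_3 = 0.176086·1.3925 + -0.004904·13.8429 = 0.1773  (Qualcomm)
  w_4 = 0.176086·2.3158 + -0.004904·13.8311 = 0.3400  (Nike)
Σw_i=1.0000  μᵀw=0.1350
σ²=wᵀΣw=λ₁·μ_p+λ₂ = 0.176086·0.135 + -0.004904 = 0.018868 ≈ 0.0189

0.0189


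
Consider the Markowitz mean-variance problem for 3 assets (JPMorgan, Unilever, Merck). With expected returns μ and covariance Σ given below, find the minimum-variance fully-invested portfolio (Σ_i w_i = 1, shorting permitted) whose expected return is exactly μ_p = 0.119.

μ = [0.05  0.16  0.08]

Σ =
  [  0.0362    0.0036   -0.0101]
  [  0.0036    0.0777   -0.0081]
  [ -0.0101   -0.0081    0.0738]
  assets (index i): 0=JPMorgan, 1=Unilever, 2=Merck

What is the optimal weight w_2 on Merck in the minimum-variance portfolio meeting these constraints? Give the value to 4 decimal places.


g=Σ⁻¹μ = [1.5970  2.1455  1.5381]
h=Σ⁻¹𝟙 = [31.6913  13.4199  19.3602]
a=μᵀg=0.546181  b=𝟙ᵀg=5.280574  c=𝟙ᵀh=64.471489  D=ac−b²=7.328621
λ₁=(c·0.119−b)/D = (64.471489·0.119−5.280574)/7.328621 = 0.326328
λ₂=(a−b·0.119)/D = (0.546181−5.280574·0.119)/7.328621 = -0.011217
w* = 0.326328·g + -0.011217·h:
  w_0 = 0.326328·1.5970 + -0.011217·31.6913 = 0.1656  (JPMorgan)
  w_1 = 0.326328·2.1455 + -0.011217·13.4199 = 0.5496  (Unilever)
  w_2 = 0.326328·1.5381 + -0.011217·19.3602 = 0.2847  (Merck)
Σw_i=1.0000  μᵀw=0.1190
σ²=wᵀΣw=λ₁·μ_p+λ₂ = 0.326328·0.119 + -0.011217 = 0.027616 ≈ 0.0276

0.2847


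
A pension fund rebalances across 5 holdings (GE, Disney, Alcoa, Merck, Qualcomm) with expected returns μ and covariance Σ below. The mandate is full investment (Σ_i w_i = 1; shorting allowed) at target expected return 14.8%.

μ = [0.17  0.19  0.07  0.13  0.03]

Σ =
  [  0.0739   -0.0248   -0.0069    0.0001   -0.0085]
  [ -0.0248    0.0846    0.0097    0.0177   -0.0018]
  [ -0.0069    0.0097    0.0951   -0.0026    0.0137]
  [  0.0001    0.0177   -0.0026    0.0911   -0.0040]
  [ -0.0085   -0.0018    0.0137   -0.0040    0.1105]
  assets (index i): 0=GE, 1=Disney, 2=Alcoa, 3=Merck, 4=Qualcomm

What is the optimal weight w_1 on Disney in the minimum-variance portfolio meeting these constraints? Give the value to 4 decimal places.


u=Σ⁻¹μ = [3.4284  3.0065  0.6246  0.8806  0.5386]
v=Σ⁻¹𝟙 = [20.6422  15.2031  9.2520  8.7059  10.0534]
a=μᵀu=1.328427  b=𝟙ᵀu=8.478777  c=𝟙ᵀv=63.856596  D=ac−b²=12.939164
λ₁=(c·0.148−b)/D = (63.856596·0.148−8.478777)/12.939164 = 0.075121
λ₂=(a−b·0.148)/D = (1.328427−8.478777·0.148)/12.939164 = 0.005686
w* = 0.075121·u + 0.005686·v:
  w_0 = 0.075121·3.4284 + 0.005686·20.6422 = 0.3749  (GE)
  w_1 = 0.075121·3.0065 + 0.005686·15.2031 = 0.3123  (Disney)
  w_2 = 0.075121·0.6246 + 0.005686·9.2520 = 0.0995  (Alcoa)
  w_3 = 0.075121·0.8806 + 0.005686·8.7059 = 0.1156  (Merck)
  w_4 = 0.075121·0.5386 + 0.005686·10.0534 = 0.0976  (Qualcomm)
Σw_i=1.0000  μᵀw=0.1480
σ²=wᵀΣw=λ₁·μ_p+λ₂ = 0.075121·0.148 + 0.005686 = 0.016804 ≈ 0.0168

0.3123


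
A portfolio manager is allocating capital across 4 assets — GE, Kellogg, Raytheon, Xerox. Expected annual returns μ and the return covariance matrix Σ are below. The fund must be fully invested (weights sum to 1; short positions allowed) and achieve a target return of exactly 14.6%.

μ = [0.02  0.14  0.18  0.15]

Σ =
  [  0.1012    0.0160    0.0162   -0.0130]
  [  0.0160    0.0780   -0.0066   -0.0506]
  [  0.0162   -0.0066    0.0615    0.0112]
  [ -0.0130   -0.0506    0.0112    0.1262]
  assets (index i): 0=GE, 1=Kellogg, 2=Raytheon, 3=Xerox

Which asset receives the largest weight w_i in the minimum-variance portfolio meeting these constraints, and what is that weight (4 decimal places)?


Kellogg (0.4005)

u=Σ⁻¹μ = [-0.5729  3.6864  3.0477  2.3372]
v=Σ⁻¹𝟙 = [6.0289  23.6654  14.1564  16.7773]
a=μᵀu=1.403809  b=𝟙ᵀu=8.498474  c=𝟙ᵀv=60.627955  D=ac−b²=12.885995
λ₁=(c·0.146−b)/D = (60.627955·0.146−8.498474)/12.885995 = 0.027410
λ₂=(a−b·0.146)/D = (1.403809−8.498474·0.146)/12.885995 = 0.012652
w* = 0.027410·u + 0.012652·v:
  w_0 = 0.027410·-0.5729 + 0.012652·6.0289 = 0.0606  (GE)
  w_1 = 0.027410·3.6864 + 0.012652·23.6654 = 0.4005  (Kellogg)
  w_2 = 0.027410·3.0477 + 0.012652·14.1564 = 0.2626  (Raytheon)
  w_3 = 0.027410·2.3372 + 0.012652·16.7773 = 0.2763  (Xerox)
Σw_i=1.0000  μᵀw=0.1460
σ²=wᵀΣw=λ₁·μ_p+λ₂ = 0.027410·0.146 + 0.012652 = 0.016654 ≈ 0.0167


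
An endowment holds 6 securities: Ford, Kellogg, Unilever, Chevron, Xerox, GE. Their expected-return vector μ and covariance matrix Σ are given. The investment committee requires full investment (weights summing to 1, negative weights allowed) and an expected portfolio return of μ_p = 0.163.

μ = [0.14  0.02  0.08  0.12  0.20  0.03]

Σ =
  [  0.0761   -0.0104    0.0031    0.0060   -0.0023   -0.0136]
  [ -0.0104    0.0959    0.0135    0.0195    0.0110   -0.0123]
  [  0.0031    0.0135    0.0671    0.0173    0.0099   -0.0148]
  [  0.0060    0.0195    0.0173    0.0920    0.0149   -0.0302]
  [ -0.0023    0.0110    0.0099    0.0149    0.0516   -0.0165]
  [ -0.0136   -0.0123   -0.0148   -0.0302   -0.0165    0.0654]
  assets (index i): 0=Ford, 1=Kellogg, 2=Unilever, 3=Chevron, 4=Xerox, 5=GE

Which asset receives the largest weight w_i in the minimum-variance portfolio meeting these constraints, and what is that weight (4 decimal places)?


g=Σ⁻¹μ = [2.3362  -0.0376  0.7427  1.2218  4.3801  2.7748]
h=Σ⁻¹𝟙 = [20.1471  10.0735  13.1222  13.0700  23.4445  36.2945]
a=μᵀg=1.491613  b=𝟙ᵀg=11.417976  c=𝟙ᵀh=116.151814  D=ac−b²=42.883421
λ₁=(c·0.163−b)/D = (116.151814·0.163−11.417976)/42.883421 = 0.175237
λ₂=(a−b·0.163)/D = (1.491613−11.417976·0.163)/42.883421 = -0.008617
w* = 0.175237·g + -0.008617·h:
  w_0 = 0.175237·2.3362 + -0.008617·20.1471 = 0.2358  (Ford)
  w_1 = 0.175237·-0.0376 + -0.008617·10.0735 = -0.0934  (Kellogg)
  w_2 = 0.175237·0.7427 + -0.008617·13.1222 = 0.0171  (Unilever)
  w_3 = 0.175237·1.2218 + -0.008617·13.0700 = 0.1015  (Chevron)
  w_4 = 0.175237·4.3801 + -0.008617·23.4445 = 0.5655  (Xerox)
  w_5 = 0.175237·2.7748 + -0.008617·36.2945 = 0.1735  (GE)
Σw_i=1.0000  μᵀw=0.1630
σ²=wᵀΣw=λ₁·μ_p+λ₂ = 0.175237·0.163 + -0.008617 = 0.019947 ≈ 0.0199

Xerox (0.5655)


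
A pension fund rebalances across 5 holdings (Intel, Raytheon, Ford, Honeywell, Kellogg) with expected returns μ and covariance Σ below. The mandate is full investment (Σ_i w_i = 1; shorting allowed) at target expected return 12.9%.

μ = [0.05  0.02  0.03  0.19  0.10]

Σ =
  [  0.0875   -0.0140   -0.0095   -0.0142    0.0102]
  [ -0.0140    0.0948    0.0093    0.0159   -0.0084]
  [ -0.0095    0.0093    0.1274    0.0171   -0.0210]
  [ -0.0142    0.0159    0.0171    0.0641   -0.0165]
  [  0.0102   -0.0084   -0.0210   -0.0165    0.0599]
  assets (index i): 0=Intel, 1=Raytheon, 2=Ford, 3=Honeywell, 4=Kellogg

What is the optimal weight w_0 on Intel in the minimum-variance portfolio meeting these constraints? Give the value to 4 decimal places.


x=Σ⁻¹μ = [0.8927  -0.0837  0.2324  3.7985  2.6335]
y=Σ⁻¹𝟙 = [14.5365  10.5859  9.5256  19.9719  24.5447]
a=μᵀx=1.035009  b=𝟙ᵀx=7.473442  c=𝟙ᵀy=79.164595  D=ac−b²=26.083700
λ₁=(c·0.129−b)/D = (79.164595·0.129−7.473442)/26.083700 = 0.105000
λ₂=(a−b·0.129)/D = (1.035009−7.473442·0.129)/26.083700 = 0.002719
w* = 0.105000·x + 0.002719·y:
  w_0 = 0.105000·0.8927 + 0.002719·14.5365 = 0.1333  (Intel)
  w_1 = 0.105000·-0.0837 + 0.002719·10.5859 = 0.0200  (Raytheon)
  w_2 = 0.105000·0.2324 + 0.002719·9.5256 = 0.0503  (Ford)
  w_3 = 0.105000·3.7985 + 0.002719·19.9719 = 0.4532  (Honeywell)
  w_4 = 0.105000·2.6335 + 0.002719·24.5447 = 0.3433  (Kellogg)
Σw_i=1.0000  μᵀw=0.1290
σ²=wᵀΣw=λ₁·μ_p+λ₂ = 0.105000·0.129 + 0.002719 = 0.016265 ≈ 0.0163

0.1333


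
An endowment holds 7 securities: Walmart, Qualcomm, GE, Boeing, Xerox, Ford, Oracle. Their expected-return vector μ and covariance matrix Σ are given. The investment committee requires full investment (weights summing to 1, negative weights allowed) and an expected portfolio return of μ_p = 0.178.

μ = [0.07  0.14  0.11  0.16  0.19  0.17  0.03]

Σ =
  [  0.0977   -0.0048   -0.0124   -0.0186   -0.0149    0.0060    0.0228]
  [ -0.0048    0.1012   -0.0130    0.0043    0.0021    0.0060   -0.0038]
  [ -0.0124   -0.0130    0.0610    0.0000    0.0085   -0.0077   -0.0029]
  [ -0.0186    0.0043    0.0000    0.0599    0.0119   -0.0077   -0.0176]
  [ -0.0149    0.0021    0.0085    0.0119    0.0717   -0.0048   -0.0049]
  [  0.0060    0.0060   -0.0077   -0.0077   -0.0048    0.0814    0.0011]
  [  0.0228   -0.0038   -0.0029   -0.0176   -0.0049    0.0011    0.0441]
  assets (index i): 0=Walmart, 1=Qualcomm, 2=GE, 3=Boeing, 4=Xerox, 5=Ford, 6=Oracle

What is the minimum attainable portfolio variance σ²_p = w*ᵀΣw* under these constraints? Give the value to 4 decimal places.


0.0217

u=Σ⁻¹μ = [1.5587  1.5009  2.5148  3.4146  2.3532  2.5392  1.7300]
v=Σ⁻¹𝟙 = [12.8810  12.2748  23.4119  28.5467  11.9117  15.6301  30.9399]
a=μᵀu=2.072882  b=𝟙ᵀu=15.611461  c=𝟙ᵀv=135.596058  D=ac−b²=37.356914
λ₁=(c·0.178−b)/D = (135.596058·0.178−15.611461)/37.356914 = 0.228194
λ₂=(a−b·0.178)/D = (2.072882−15.611461·0.178)/37.356914 = -0.018898
w* = 0.228194·u + -0.018898·v:
  w_0 = 0.228194·1.5587 + -0.018898·12.8810 = 0.1123  (Walmart)
  w_1 = 0.228194·1.5009 + -0.018898·12.2748 = 0.1105  (Qualcomm)
  w_2 = 0.228194·2.5148 + -0.018898·23.4119 = 0.1314  (GE)
  w_3 = 0.228194·3.4146 + -0.018898·28.5467 = 0.2397  (Boeing)
  w_4 = 0.228194·2.3532 + -0.018898·11.9117 = 0.3119  (Xerox)
  w_5 = 0.228194·2.5392 + -0.018898·15.6301 = 0.2841  (Ford)
  w_6 = 0.228194·1.7300 + -0.018898·30.9399 = -0.1899  (Oracle)
Σw_i=1.0000  μᵀw=0.1780
σ²=wᵀΣw=λ₁·μ_p+λ₂ = 0.228194·0.178 + -0.018898 = 0.021721 ≈ 0.0217


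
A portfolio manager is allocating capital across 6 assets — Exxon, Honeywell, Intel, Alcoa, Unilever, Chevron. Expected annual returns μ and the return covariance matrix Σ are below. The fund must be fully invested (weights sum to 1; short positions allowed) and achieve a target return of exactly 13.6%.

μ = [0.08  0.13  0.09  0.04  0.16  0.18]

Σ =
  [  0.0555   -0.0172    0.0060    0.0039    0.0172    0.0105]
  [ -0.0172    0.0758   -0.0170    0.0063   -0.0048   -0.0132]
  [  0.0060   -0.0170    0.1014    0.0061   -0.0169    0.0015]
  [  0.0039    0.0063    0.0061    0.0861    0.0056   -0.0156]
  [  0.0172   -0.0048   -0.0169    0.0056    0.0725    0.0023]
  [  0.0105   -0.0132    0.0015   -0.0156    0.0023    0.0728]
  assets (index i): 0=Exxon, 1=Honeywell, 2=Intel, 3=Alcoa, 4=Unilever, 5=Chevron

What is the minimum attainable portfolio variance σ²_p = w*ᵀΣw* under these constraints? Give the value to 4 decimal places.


p=Σ⁻¹μ = [0.8193  2.8914  1.6650  0.4565  2.4659  2.8642]
q=Σ⁻¹𝟙 = [15.3600  22.8390  14.1661  10.4722  13.6093  17.1842]
a=μᵀp=1.519644  b=𝟙ᵀp=11.162357  c=𝟙ᵀq=93.630844  D=ac−b²=17.687327
λ₁=(c·0.136−b)/D = (93.630844·0.136−11.162357)/17.687327 = 0.088845
λ₂=(a−b·0.136)/D = (1.519644−11.162357·0.136)/17.687327 = 0.000088
w* = 0.088845·p + 0.000088·q:
  w_0 = 0.088845·0.8193 + 0.000088·15.3600 = 0.0742  (Exxon)
  w_1 = 0.088845·2.8914 + 0.000088·22.8390 = 0.2589  (Honeywell)
  w_2 = 0.088845·1.6650 + 0.000088·14.1661 = 0.1492  (Intel)
  w_3 = 0.088845·0.4565 + 0.000088·10.4722 = 0.0415  (Alcoa)
  w_4 = 0.088845·2.4659 + 0.000088·13.6093 = 0.2203  (Unilever)
  w_5 = 0.088845·2.8642 + 0.000088·17.1842 = 0.2560  (Chevron)
Σw_i=1.0000  μᵀw=0.1360
σ²=wᵀΣw=λ₁·μ_p+λ₂ = 0.088845·0.136 + 0.000088 = 0.012171 ≈ 0.0122

0.0122


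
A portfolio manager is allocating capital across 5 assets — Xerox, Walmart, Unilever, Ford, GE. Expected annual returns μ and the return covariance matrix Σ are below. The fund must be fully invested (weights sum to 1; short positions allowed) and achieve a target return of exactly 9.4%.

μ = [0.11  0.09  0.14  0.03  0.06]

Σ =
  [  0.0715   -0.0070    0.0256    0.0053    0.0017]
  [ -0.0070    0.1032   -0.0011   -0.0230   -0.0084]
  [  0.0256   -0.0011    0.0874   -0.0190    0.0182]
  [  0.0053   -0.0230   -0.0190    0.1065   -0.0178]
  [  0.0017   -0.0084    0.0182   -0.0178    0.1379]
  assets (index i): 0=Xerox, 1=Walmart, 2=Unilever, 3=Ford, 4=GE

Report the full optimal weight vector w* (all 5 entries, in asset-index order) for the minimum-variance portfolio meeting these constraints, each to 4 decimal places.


x=Σ⁻¹μ = [1.0884  1.1719  1.3849  0.7967  0.4131]
y=Σ⁻¹𝟙 = [10.4718  14.6149  10.0755  15.2687  8.6539]
a=μᵀx=0.467779  b=𝟙ᵀx=4.855112  c=𝟙ᵀy=59.084858  D=ac−b²=4.066522
λ₁=(c·0.094−b)/D = (59.084858·0.094−4.855112)/4.066522 = 0.171858
λ₂=(a−b·0.094)/D = (0.467779−4.855112·0.094)/4.066522 = 0.002803
w* = 0.171858·x + 0.002803·y:
  w_0 = 0.171858·1.0884 + 0.002803·10.4718 = 0.2164  (Xerox)
  w_1 = 0.171858·1.1719 + 0.002803·14.6149 = 0.2424  (Walmart)
  w_2 = 0.171858·1.3849 + 0.002803·10.0755 = 0.2663  (Unilever)
  w_3 = 0.171858·0.7967 + 0.002803·15.2687 = 0.1797  (Ford)
  w_4 = 0.171858·0.4131 + 0.002803·8.6539 = 0.0953  (GE)
Σw_i=1.0000  μᵀw=0.0940
σ²=wᵀΣw=λ₁·μ_p+λ₂ = 0.171858·0.094 + 0.002803 = 0.018958 ≈ 0.0190

0.2164  0.2424  0.2663  0.1797  0.0953


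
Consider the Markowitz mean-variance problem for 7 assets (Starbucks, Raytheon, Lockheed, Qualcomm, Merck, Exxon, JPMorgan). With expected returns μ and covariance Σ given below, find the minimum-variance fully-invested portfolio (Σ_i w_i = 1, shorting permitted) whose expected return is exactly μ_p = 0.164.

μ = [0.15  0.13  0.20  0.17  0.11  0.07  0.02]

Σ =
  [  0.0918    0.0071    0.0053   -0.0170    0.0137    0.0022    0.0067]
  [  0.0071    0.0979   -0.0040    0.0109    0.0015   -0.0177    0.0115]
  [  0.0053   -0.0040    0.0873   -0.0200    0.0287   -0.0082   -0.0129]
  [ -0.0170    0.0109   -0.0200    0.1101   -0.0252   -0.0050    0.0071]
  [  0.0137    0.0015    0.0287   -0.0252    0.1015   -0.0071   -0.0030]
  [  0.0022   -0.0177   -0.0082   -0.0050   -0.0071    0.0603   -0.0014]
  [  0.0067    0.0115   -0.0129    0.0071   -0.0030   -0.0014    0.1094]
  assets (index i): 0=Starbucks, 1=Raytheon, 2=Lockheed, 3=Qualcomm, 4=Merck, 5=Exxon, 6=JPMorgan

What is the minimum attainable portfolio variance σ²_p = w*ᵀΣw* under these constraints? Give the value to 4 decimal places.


0.0177

x=Σ⁻¹μ = [1.6289  1.4184  2.7743  2.4371  0.8218  2.1975  0.1536]
y=Σ⁻¹𝟙 = [9.1793  11.7376  15.2047  14.8841  9.7981  24.3529  8.7520]
a=μᵀx=1.645188  b=𝟙ᵀx=11.431551  c=𝟙ᵀy=93.908647  D=ac−b²=23.817008
λ₁=(c·0.164−b)/D = (93.908647·0.164−11.431551)/23.817008 = 0.166665
λ₂=(a−b·0.164)/D = (1.645188−11.431551·0.164)/23.817008 = -0.009640
w* = 0.166665·x + -0.009640·y:
  w_0 = 0.166665·1.6289 + -0.009640·9.1793 = 0.1830  (Starbucks)
  w_1 = 0.166665·1.4184 + -0.009640·11.7376 = 0.1233  (Raytheon)
  w_2 = 0.166665·2.7743 + -0.009640·15.2047 = 0.3158  (Lockheed)
  w_3 = 0.166665·2.4371 + -0.009640·14.8841 = 0.2627  (Qualcomm)
  w_4 = 0.166665·0.8218 + -0.009640·9.7981 = 0.0425  (Merck)
  w_5 = 0.166665·2.1975 + -0.009640·24.3529 = 0.1315  (Exxon)
  w_6 = 0.166665·0.1536 + -0.009640·8.7520 = -0.0588  (JPMorgan)
Σw_i=1.0000  μᵀw=0.1640
σ²=wᵀΣw=λ₁·μ_p+λ₂ = 0.166665·0.164 + -0.009640 = 0.017693 ≈ 0.0177


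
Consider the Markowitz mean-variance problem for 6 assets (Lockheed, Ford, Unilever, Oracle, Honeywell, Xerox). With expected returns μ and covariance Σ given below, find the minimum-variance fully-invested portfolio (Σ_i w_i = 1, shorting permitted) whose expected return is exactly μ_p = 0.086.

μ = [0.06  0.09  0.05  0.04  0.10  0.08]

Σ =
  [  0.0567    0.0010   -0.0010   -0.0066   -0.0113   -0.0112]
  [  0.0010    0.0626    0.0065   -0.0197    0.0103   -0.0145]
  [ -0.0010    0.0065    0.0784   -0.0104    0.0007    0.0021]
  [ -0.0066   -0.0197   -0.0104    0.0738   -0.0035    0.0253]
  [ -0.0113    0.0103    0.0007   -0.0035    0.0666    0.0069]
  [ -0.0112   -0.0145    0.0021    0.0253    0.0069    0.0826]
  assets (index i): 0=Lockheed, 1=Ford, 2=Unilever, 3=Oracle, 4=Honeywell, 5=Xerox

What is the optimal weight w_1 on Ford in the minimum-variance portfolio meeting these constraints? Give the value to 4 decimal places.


0.2931

u=Σ⁻¹μ = [1.6472  1.6437  0.6028  0.9181  1.4587  1.0620]
v=Σ⁻¹𝟙 = [25.2478  20.4824  13.5965  20.0680  15.8713  11.3073]
a=μᵀu=0.544460  b=𝟙ᵀu=7.332544  c=𝟙ᵀv=106.573284  D=ac−b²=4.258721
λ₁=(c·0.086−b)/D = (106.573284·0.086−7.332544)/4.258721 = 0.430354
λ₂=(a−b·0.086)/D = (0.544460−7.332544·0.086)/4.258721 = -0.020226
w* = 0.430354·u + -0.020226·v:
  w_0 = 0.430354·1.6472 + -0.020226·25.2478 = 0.1982  (Lockheed)
  w_1 = 0.430354·1.6437 + -0.020226·20.4824 = 0.2931  (Ford)
  w_2 = 0.430354·0.6028 + -0.020226·13.5965 = -0.0156  (Unilever)
  w_3 = 0.430354·0.9181 + -0.020226·20.0680 = -0.0108  (Oracle)
  w_4 = 0.430354·1.4587 + -0.020226·15.8713 = 0.3067  (Honeywell)
  w_5 = 0.430354·1.0620 + -0.020226·11.3073 = 0.2283  (Xerox)
Σw_i=1.0000  μᵀw=0.0860
σ²=wᵀΣw=λ₁·μ_p+λ₂ = 0.430354·0.086 + -0.020226 = 0.016784 ≈ 0.0168


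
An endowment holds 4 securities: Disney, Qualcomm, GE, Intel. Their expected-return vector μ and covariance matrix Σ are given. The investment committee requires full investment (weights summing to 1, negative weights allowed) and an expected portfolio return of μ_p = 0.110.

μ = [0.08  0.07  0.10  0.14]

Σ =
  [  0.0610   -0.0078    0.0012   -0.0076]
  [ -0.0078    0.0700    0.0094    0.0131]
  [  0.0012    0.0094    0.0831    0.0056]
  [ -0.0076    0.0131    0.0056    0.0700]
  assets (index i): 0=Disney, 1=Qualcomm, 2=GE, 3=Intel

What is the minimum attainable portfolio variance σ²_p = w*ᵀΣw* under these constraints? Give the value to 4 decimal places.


g=Σ⁻¹μ = [1.6252  0.6819  0.9699  1.9712]
h=Σ⁻¹𝟙 = [19.4864  12.7087  9.4205  13.2694]
a=μᵀg=0.550716  b=𝟙ᵀg=5.248292  c=𝟙ᵀh=54.885065  D=ac−b²=2.681542
λ₁=(c·0.110−b)/D = (54.885065·0.110−5.248292)/2.681542 = 0.294258
λ₂=(a−b·0.110)/D = (0.550716−5.248292·0.110)/2.681542 = -0.009918
w* = 0.294258·g + -0.009918·h:
  w_0 = 0.294258·1.6252 + -0.009918·19.4864 = 0.2850  (Disney)
  w_1 = 0.294258·0.6819 + -0.009918·12.7087 = 0.0746  (Qualcomm)
  w_2 = 0.294258·0.9699 + -0.009918·9.4205 = 0.1920  (GE)
  w_3 = 0.294258·1.9712 + -0.009918·13.2694 = 0.4484  (Intel)
Σw_i=1.0000  μᵀw=0.1100
σ²=wᵀΣw=λ₁·μ_p+λ₂ = 0.294258·0.110 + -0.009918 = 0.022450 ≈ 0.0225

0.0225


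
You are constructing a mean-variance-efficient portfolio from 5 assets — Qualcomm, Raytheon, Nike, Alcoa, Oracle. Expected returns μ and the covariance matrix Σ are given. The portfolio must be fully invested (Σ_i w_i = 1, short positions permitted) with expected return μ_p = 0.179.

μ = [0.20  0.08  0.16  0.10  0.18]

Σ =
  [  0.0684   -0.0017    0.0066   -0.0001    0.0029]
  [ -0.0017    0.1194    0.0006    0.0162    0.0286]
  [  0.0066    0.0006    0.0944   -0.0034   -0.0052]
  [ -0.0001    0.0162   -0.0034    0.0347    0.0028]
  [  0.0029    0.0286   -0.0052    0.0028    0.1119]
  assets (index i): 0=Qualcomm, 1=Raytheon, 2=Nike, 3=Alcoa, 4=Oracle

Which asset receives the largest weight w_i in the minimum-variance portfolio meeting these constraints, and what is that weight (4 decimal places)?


p=Σ⁻¹μ = [2.6961  -0.0770  1.6998  2.9660  1.5632]
q=Σ⁻¹𝟙 = [13.3387  2.8759  11.0726  27.9802  7.6702]
a=μᵀp=1.383003  b=𝟙ᵀp=8.848094  c=𝟙ᵀq=62.937689  D=ac−b²=8.754214
λ₁=(c·0.179−b)/D = (62.937689·0.179−8.848094)/8.754214 = 0.276182
λ₂=(a−b·0.179)/D = (1.383003−8.848094·0.179)/8.754214 = -0.022938
w* = 0.276182·p + -0.022938·q:
  w_0 = 0.276182·2.6961 + -0.022938·13.3387 = 0.4386  (Qualcomm)
  w_1 = 0.276182·-0.0770 + -0.022938·2.8759 = -0.0872  (Raytheon)
  w_2 = 0.276182·1.6998 + -0.022938·11.0726 = 0.2155  (Nike)
  w_3 = 0.276182·2.9660 + -0.022938·27.9802 = 0.1773  (Alcoa)
  w_4 = 0.276182·1.5632 + -0.022938·7.6702 = 0.2558  (Oracle)
Σw_i=1.0000  μᵀw=0.1790
σ²=wᵀΣw=λ₁·μ_p+λ₂ = 0.276182·0.179 + -0.022938 = 0.026498 ≈ 0.0265

Qualcomm (0.4386)


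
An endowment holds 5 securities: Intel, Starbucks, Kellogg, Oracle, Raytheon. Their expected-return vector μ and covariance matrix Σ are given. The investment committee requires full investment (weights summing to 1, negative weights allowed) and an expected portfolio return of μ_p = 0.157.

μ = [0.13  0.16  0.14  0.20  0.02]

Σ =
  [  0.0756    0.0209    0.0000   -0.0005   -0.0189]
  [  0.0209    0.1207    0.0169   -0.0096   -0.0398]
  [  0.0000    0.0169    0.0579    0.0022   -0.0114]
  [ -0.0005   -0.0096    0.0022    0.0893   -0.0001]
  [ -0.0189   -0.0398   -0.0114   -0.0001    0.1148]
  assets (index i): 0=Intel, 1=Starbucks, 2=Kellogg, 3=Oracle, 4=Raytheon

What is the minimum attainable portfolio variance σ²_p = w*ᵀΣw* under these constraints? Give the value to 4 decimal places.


0.0215

g=Σ⁻¹μ = [1.6571  1.2865  2.1724  2.3349  1.1108]
h=Σ⁻¹𝟙 = [14.6934  9.6157  17.1980  11.9086  16.1817]
a=μᵀg=1.214603  b=𝟙ᵀg=8.561738  c=𝟙ᵀh=69.597457  D=ac−b²=11.229912
λ₁=(c·0.157−b)/D = (69.597457·0.157−8.561738)/11.229912 = 0.210604
λ₂=(a−b·0.157)/D = (1.214603−8.561738·0.157)/11.229912 = -0.011540
w* = 0.210604·g + -0.011540·h:
  w_0 = 0.210604·1.6571 + -0.011540·14.6934 = 0.1794  (Intel)
  w_1 = 0.210604·1.2865 + -0.011540·9.6157 = 0.1600  (Starbucks)
  w_2 = 0.210604·2.1724 + -0.011540·17.1980 = 0.2591  (Kellogg)
  w_3 = 0.210604·2.3349 + -0.011540·11.9086 = 0.3543  (Oracle)
  w_4 = 0.210604·1.1108 + -0.011540·16.1817 = 0.0472  (Raytheon)
Σw_i=1.0000  μᵀw=0.1570
σ²=wᵀΣw=λ₁·μ_p+λ₂ = 0.210604·0.157 + -0.011540 = 0.021525 ≈ 0.0215


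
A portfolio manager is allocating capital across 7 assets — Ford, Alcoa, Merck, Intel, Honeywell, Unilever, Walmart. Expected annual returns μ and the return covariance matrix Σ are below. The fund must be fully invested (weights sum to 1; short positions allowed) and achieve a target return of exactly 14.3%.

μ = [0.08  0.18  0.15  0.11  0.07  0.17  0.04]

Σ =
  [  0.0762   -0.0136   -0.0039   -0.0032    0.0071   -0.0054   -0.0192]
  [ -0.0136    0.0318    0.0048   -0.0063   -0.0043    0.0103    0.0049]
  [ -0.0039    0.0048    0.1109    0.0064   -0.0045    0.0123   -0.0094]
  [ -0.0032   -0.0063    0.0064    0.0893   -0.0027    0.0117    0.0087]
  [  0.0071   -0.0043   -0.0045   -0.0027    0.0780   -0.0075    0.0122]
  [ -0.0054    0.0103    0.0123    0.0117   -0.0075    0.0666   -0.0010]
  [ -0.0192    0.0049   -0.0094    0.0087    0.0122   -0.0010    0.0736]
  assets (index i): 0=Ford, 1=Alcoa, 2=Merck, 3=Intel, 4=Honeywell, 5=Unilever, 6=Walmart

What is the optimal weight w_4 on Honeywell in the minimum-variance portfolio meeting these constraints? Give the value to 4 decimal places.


g=Σ⁻¹μ = [2.4399  6.4630  1.0047  1.4993  1.1988  1.4447  0.5217]
h=Σ⁻¹𝟙 = [24.3821  39.4631  8.2623  12.0049  12.1642  8.8499  15.0603]
a=μᵀg=2.024556  b=𝟙ᵀg=14.572192  c=𝟙ᵀh=120.186769  D=ac−b²=30.976099
λ₁=(c·0.143−b)/D = (120.186769·0.143−14.572192)/30.976099 = 0.084404
λ₂=(a−b·0.143)/D = (2.024556−14.572192·0.143)/30.976099 = -0.001913
w* = 0.084404·g + -0.001913·h:
  w_0 = 0.084404·2.4399 + -0.001913·24.3821 = 0.1593  (Ford)
  w_1 = 0.084404·6.4630 + -0.001913·39.4631 = 0.4700  (Alcoa)
  w_2 = 0.084404·1.0047 + -0.001913·8.2623 = 0.0690  (Merck)
  w_3 = 0.084404·1.4993 + -0.001913·12.0049 = 0.1036  (Intel)
  w_4 = 0.084404·1.1988 + -0.001913·12.1642 = 0.0779  (Honeywell)
  w_5 = 0.084404·1.4447 + -0.001913·8.8499 = 0.1050  (Unilever)
  w_6 = 0.084404·0.5217 + -0.001913·15.0603 = 0.0152  (Walmart)
Σw_i=1.0000  μᵀw=0.1430
σ²=wᵀΣw=λ₁·μ_p+λ₂ = 0.084404·0.143 + -0.001913 = 0.010156 ≈ 0.0102

0.0779


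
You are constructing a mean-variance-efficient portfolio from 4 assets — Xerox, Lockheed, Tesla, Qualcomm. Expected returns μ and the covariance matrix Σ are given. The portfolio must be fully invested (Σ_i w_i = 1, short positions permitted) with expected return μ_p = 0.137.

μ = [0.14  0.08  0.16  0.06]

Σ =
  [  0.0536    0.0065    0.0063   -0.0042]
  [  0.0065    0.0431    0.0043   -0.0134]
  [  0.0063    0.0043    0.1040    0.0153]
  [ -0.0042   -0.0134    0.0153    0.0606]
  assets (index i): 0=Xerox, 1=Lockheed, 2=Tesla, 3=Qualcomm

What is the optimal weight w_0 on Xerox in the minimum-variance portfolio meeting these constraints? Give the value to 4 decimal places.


p=Σ⁻¹μ = [2.3614  1.7784  1.1365  1.2601]
q=Σ⁻¹𝟙 = [16.6308  27.3217  4.1463  22.6489]
a=μᵀp=0.730317  b=𝟙ᵀp=6.536393  c=𝟙ᵀq=70.747709  D=ac−b²=8.943810
λ₁=(c·0.137−b)/D = (70.747709·0.137−6.536393)/8.943810 = 0.352875
λ₂=(a−b·0.137)/D = (0.730317−6.536393·0.137)/8.943810 = -0.018467
w* = 0.352875·p + -0.018467·q:
  w_0 = 0.352875·2.3614 + -0.018467·16.6308 = 0.5262  (Xerox)
  w_1 = 0.352875·1.7784 + -0.018467·27.3217 = 0.1230  (Lockheed)
  w_2 = 0.352875·1.1365 + -0.018467·4.1463 = 0.3245  (Tesla)
  w_3 = 0.352875·1.2601 + -0.018467·22.6489 = 0.0264  (Qualcomm)
Σw_i=1.0000  μᵀw=0.1370
σ²=wᵀΣw=λ₁·μ_p+λ₂ = 0.352875·0.137 + -0.018467 = 0.029876 ≈ 0.0299

0.5262


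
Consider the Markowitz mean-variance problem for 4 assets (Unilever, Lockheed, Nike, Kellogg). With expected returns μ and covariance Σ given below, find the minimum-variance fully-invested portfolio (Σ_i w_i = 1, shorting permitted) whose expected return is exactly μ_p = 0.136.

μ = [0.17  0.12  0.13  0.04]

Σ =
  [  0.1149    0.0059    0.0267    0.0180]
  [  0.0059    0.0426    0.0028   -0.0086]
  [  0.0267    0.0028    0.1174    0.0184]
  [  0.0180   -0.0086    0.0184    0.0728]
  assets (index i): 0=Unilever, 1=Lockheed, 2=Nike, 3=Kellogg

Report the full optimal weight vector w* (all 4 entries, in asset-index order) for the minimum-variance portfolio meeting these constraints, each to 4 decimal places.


u=Σ⁻¹μ = [1.1078  2.6986  0.7267  0.4107]
v=Σ⁻¹𝟙 = [4.0136  25.5502  4.7120  14.5712]
a=μᵀu=0.623050  b=𝟙ᵀu=4.943742  c=𝟙ᵀv=48.847024  D=ac−b²=5.993562
λ₁=(c·0.136−b)/D = (48.847024·0.136−4.943742)/5.993562 = 0.283546
λ₂=(a−b·0.136)/D = (0.623050−4.943742·0.136)/5.993562 = -0.008225
w* = 0.283546·u + -0.008225·v:
  w_0 = 0.283546·1.1078 + -0.008225·4.0136 = 0.2811  (Unilever)
  w_1 = 0.283546·2.6986 + -0.008225·25.5502 = 0.5550  (Lockheed)
  w_2 = 0.283546·0.7267 + -0.008225·4.7120 = 0.1673  (Nike)
  w_3 = 0.283546·0.4107 + -0.008225·14.5712 = -0.0034  (Kellogg)
Σw_i=1.0000  μᵀw=0.1360
σ²=wᵀΣw=λ₁·μ_p+λ₂ = 0.283546·0.136 + -0.008225 = 0.030337 ≈ 0.0303

0.2811  0.5550  0.1673  -0.0034


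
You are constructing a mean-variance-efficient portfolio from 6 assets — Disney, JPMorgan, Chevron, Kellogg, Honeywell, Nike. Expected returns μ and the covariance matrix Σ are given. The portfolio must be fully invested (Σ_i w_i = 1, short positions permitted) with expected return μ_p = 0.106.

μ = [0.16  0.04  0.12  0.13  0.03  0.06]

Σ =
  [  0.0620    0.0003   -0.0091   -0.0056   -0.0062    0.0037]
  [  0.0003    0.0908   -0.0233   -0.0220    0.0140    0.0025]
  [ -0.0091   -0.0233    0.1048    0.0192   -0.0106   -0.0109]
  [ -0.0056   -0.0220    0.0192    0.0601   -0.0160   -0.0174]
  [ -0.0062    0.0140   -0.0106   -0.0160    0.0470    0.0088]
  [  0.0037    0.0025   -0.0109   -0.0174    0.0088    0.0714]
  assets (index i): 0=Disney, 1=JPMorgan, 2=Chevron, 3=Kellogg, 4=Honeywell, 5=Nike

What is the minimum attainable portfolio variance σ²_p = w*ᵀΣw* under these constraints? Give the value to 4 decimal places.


u=Σ⁻¹μ = [3.1928  1.2888  1.4273  3.3955  1.8832  1.4430]
v=Σ⁻¹𝟙 = [23.1408  17.6961  14.2486  34.3075  30.3977  18.9762]
a=μᵀu=1.318171  b=𝟙ᵀu=12.630672  c=𝟙ᵀv=138.766808  D=ac−b²=23.384441
λ₁=(c·0.106−b)/D = (138.766808·0.106−12.630672)/23.384441 = 0.088889
λ₂=(a−b·0.106)/D = (1.318171−12.630672·0.106)/23.384441 = -0.000884
w* = 0.088889·u + -0.000884·v:
  w_0 = 0.088889·3.1928 + -0.000884·23.1408 = 0.2633  (Disney)
  w_1 = 0.088889·1.2888 + -0.000884·17.6961 = 0.0989  (JPMorgan)
  w_2 = 0.088889·1.4273 + -0.000884·14.2486 = 0.1143  (Chevron)
  w_3 = 0.088889·3.3955 + -0.000884·34.3075 = 0.2715  (Kellogg)
  w_4 = 0.088889·1.8832 + -0.000884·30.3977 = 0.1405  (Honeywell)
  w_5 = 0.088889·1.4430 + -0.000884·18.9762 = 0.1115  (Nike)
Σw_i=1.0000  μᵀw=0.1060
σ²=wᵀΣw=λ₁·μ_p+λ₂ = 0.088889·0.106 + -0.000884 = 0.008538 ≈ 0.0085

0.0085
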